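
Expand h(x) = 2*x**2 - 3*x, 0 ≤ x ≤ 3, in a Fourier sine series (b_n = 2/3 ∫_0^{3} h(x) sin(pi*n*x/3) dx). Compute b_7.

18*(-8 + 49*pi**2)/(343*pi**3)

b_7 = 2/3 ∫_0^{3} (2*x**2 - 3*x) sin(7*pi*x/3) dx.
Integrating by parts twice (tabular method), an antiderivative of (2*x**2 - 3*x) sin(7*pi*x/3) is -6*x**2*cos(7*pi*x/3)/(7*pi) + 36*x*sin(7*pi*x/3)/(49*pi**2) + 9*x*cos(7*pi*x/3)/(7*pi) - 27*sin(7*pi*x/3)/(49*pi**2) + 108*cos(7*pi*x/3)/(343*pi**3); evaluating from 0 to 3: ∫_{0}^{3} (2*x**2 - 3*x) sin(7*pi*x/3) dx = (27*(-4 + 49*pi**2)/(343*pi**3)) - (108/(343*pi**3)) = 27*(-8 + 49*pi**2)/(343*pi**3).
Hence b_7 = (2/3)·(27*(-8 + 49*pi**2)/(343*pi**3)) = 18*(-8 + 49*pi**2)/(343*pi**3).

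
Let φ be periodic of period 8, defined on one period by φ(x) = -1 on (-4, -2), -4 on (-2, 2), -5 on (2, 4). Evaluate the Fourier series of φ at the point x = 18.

x = 18 differs from x = 2 by 2 full period(s), and the series is 8-periodic.
At x = 2 the one-sided limits are φ(2^-) = -4 and φ(2^+) = -5.
By Dirichlet's theorem the series converges to their average, [(-4) + (-5)]/2 = -9/2.

-9/2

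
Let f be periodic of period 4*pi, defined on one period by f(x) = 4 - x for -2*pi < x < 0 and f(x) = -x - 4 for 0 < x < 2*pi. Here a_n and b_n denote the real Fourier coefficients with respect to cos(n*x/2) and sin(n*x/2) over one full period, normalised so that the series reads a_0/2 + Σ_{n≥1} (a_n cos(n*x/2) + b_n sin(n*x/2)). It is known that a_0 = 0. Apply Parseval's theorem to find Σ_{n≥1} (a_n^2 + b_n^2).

8*pi**2/3 + 32 + 16*pi

Parseval: a_0^2/2 + Σ_{n≥1} (a_n^2+b_n^2) = (1/(2*pi)) ∫_{-2*pi}^{2*pi} f(x)^2 dx = 8*pi**2/3 + 32 + 16*pi.
Subtract a_0^2/2 = 0: Σ (a_n^2+b_n^2) = 8*pi**2/3 + 32 + 16*pi.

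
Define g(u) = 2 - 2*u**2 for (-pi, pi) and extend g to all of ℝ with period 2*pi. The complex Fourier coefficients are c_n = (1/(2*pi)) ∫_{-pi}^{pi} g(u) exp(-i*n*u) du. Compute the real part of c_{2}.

-1

Since g is real-valued, Re(c_{2}) = (1/(2*pi)) ∫_{-pi}^{pi} g(u) cos(2*u) du = a_{2}/2.
g is even and cos(2*u) is even, so the integrand is even: ∫_{-pi}^{pi} g(u) cos(2*u) du = 2∫_0^{pi} g(u) cos(2*u) du.
Integrating by parts twice (tabular method), an antiderivative of (2 - 2*u**2) cos(2*u) is -u**2*sin(2*u) - u*cos(2*u) + 3*sin(2*u)/2; evaluating from 0 to pi: ∫_{0}^{pi} (2 - 2*u**2) cos(2*u) du = (-pi) - (0) = -pi.
So ∫_{-pi}^{pi} g(u) cos(2*u) du = -2*pi.
Hence Re(c_{2}) = (1/(2*pi))·(-2*pi) = -1.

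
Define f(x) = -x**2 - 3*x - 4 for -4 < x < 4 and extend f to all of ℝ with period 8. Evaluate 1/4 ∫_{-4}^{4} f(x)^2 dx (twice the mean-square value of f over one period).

4736/15

1/4 ∫_{-4}^{4} f(x)^2 dx = 1/4 · (18944/15) = 4736/15.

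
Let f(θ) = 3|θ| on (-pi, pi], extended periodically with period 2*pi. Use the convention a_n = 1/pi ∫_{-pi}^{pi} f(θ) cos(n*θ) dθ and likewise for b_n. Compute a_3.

-4/(3*pi)

a_3 = 1/pi ∫_{-pi}^{pi} f(θ) cos(3*θ) dθ.
f is even and cos(3*θ) is even, so the integrand is even and a_3 = 2/pi ∫_0^{pi} f(θ) cos(3*θ) dθ.
Integrating by parts (boundary term plus one more integral), an antiderivative of (3*θ) cos(3*θ) is θ*sin(3*θ) + cos(3*θ)/3; evaluating from 0 to pi: ∫_{0}^{pi} (3*θ) cos(3*θ) dθ = (-1/3) - (1/3) = -2/3.
Hence a_3 = (2/pi)·(-2/3) = -4/(3*pi).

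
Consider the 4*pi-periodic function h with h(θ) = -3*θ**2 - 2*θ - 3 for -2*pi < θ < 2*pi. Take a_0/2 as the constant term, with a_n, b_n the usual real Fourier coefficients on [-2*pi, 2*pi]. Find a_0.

a_0 = (1/(2*pi)) ∫_{-2*pi}^{2*pi} h(θ) dθ = (1/(2*pi)) · (-16*pi**3 - 12*pi) = -8*pi**2 - 6.

-8*pi**2 - 6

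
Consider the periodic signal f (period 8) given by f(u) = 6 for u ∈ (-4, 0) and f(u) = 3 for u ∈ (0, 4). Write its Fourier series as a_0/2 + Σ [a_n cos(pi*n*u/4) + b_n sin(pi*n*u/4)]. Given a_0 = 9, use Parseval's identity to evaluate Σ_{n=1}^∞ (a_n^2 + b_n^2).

9/2

Parseval: a_0^2/2 + Σ_{n≥1} (a_n^2+b_n^2) = 1/4 ∫_{-4}^{4} f(u)^2 du = 45.
Subtract a_0^2/2 = 81/2: Σ (a_n^2+b_n^2) = 9/2.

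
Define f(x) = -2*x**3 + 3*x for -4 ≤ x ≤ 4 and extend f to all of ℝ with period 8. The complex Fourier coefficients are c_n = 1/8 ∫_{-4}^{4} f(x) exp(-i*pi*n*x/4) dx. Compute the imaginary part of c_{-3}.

Since f is real-valued, Im(c_{-3}) = -1/8 ∫_{-4}^{4} f(x) sin(-3*pi*x/4) dx = b_{3}/2.
f is odd and sin(-3*pi*x/4) is odd, so the integrand is even: ∫_{-4}^{4} f(x) sin(-3*pi*x/4) dx = 2∫_0^{4} f(x) sin(-3*pi*x/4) dx.
Integrating by parts three times (tabular method), an antiderivative of (-2*x**3 + 3*x) sin(-3*pi*x/4) is -8*x**3*cos(3*pi*x/4)/(3*pi) + 32*x**2*sin(3*pi*x/4)/(3*pi**2) + 256*x*cos(3*pi*x/4)/(9*pi**3) + 4*x*cos(3*pi*x/4)/pi - 16*sin(3*pi*x/4)/(3*pi**2) - 1024*sin(3*pi*x/4)/(27*pi**4); evaluating from 0 to 4: ∫_{0}^{4} (-2*x**3 + 3*x) sin(-3*pi*x/4) dx = (16*(-64 + 87*pi**2)/(9*pi**3)) - (0) = 16*(-64 + 87*pi**2)/(9*pi**3).
So ∫_{-4}^{4} f(x) sin(-3*pi*x/4) dx = 32*(-64 + 87*pi**2)/(9*pi**3).
Hence Im(c_{-3}) = (-1/8)·(32*(-64 + 87*pi**2)/(9*pi**3)) = 4*(64 - 87*pi**2)/(9*pi**3).

4*(64 - 87*pi**2)/(9*pi**3)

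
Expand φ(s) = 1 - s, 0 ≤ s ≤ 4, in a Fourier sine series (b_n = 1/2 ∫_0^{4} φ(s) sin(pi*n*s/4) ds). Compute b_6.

4/(3*pi)

b_6 = 1/2 ∫_0^{4} (1 - s) sin(3*pi*s/2) ds.
Integrating by parts (boundary term plus one more integral), an antiderivative of (1 - s) sin(3*pi*s/2) is 2*s*cos(3*pi*s/2)/(3*pi) - 4*sin(3*pi*s/2)/(9*pi**2) - 2*cos(3*pi*s/2)/(3*pi); evaluating from 0 to 4: ∫_{0}^{4} (1 - s) sin(3*pi*s/2) ds = (2/pi) - (-2/(3*pi)) = 8/(3*pi).
Hence b_6 = (1/2)·(8/(3*pi)) = 4/(3*pi).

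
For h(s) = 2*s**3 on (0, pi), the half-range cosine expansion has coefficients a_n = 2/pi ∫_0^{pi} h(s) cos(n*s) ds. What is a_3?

4*(4 - 9*pi**2)/(27*pi)

a_3 = 2/pi ∫_0^{pi} (2*s**3) cos(3*s) ds.
Integrating by parts three times (tabular method), an antiderivative of (2*s**3) cos(3*s) is 2*s**3*sin(3*s)/3 + 2*s**2*cos(3*s)/3 - 4*s*sin(3*s)/9 - 4*cos(3*s)/27; evaluating from 0 to pi: ∫_{0}^{pi} (2*s**3) cos(3*s) ds = (4/27 - 2*pi**2/3) - (-4/27) = 8/27 - 2*pi**2/3.
Hence a_3 = (2/pi)·(8/27 - 2*pi**2/3) = 4*(4 - 9*pi**2)/(27*pi).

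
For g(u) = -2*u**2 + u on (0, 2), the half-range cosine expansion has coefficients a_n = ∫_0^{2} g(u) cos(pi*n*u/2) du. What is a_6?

-8/(9*pi**2)

a_6 = ∫_0^{2} (-2*u**2 + u) cos(3*pi*u) du.
Integrating by parts twice (tabular method), an antiderivative of (-2*u**2 + u) cos(3*pi*u) is -2*u**2*sin(3*pi*u)/(3*pi) + u*sin(3*pi*u)/(3*pi) - 4*u*cos(3*pi*u)/(9*pi**2) + 4*sin(3*pi*u)/(27*pi**3) + cos(3*pi*u)/(9*pi**2); evaluating from 0 to 2: ∫_{0}^{2} (-2*u**2 + u) cos(3*pi*u) du = (-7/(9*pi**2)) - (1/(9*pi**2)) = -8/(9*pi**2).
Hence a_6 = -8/(9*pi**2).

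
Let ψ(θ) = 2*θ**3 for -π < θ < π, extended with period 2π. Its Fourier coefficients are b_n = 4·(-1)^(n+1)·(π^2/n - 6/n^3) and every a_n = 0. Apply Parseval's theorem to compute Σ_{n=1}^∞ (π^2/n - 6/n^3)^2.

Parseval: Σ b_n^2 = (1/π) ∫_{-π}^{π} ψ(θ)^2 dθ = 8*pi**6/7.
b_n^2 = 16·(π^2/n - 6/n^3)^2, so the sum equals (8*pi**6/7)/16 = pi**6/14.

pi**6/14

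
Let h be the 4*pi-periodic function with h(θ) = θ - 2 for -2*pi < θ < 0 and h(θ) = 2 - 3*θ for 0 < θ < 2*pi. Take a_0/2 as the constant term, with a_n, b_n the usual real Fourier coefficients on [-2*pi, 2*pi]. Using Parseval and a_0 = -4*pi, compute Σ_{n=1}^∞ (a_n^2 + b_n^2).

-8*pi + 8 + 16*pi**2/3

Parseval: a_0^2/2 + Σ_{n≥1} (a_n^2+b_n^2) = (1/(2*pi)) ∫_{-2*pi}^{2*pi} h(θ)^2 dθ = -8*pi + 8 + 40*pi**2/3.
Subtract a_0^2/2 = 8*pi**2: Σ (a_n^2+b_n^2) = -8*pi + 8 + 16*pi**2/3.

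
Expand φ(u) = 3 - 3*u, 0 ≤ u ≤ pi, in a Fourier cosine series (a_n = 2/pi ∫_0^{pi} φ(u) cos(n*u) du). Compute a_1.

12/pi

a_1 = 2/pi ∫_0^{pi} (3 - 3*u) cos(u) du.
Integrating by parts (boundary term plus one more integral), an antiderivative of (3 - 3*u) cos(u) is -3*u*sin(u) + 3*sin(u) - 3*cos(u); evaluating from 0 to pi: ∫_{0}^{pi} (3 - 3*u) cos(u) du = (3) - (-3) = 6.
Hence a_1 = (2/pi)·(6) = 12/pi.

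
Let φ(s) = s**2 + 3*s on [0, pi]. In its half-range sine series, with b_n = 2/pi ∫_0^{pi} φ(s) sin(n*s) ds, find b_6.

-pi/3 - 1

b_6 = 2/pi ∫_0^{pi} (s**2 + 3*s) sin(6*s) ds.
Integrating by parts twice (tabular method), an antiderivative of (s**2 + 3*s) sin(6*s) is -s**2*cos(6*s)/6 + s*sin(6*s)/18 - s*cos(6*s)/2 + sin(6*s)/12 + cos(6*s)/108; evaluating from 0 to pi: ∫_{0}^{pi} (s**2 + 3*s) sin(6*s) ds = (-pi**2/6 - pi/2 + 1/108) - (1/108) = -pi*(3 + pi)/6.
Hence b_6 = (2/pi)·(-pi*(3 + pi)/6) = -pi/3 - 1.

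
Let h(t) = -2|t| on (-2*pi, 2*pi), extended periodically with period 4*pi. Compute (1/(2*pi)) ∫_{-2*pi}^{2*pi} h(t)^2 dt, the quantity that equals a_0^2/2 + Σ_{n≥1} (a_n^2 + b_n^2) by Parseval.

32*pi**2/3

(1/(2*pi)) ∫_{-2*pi}^{2*pi} h(t)^2 dt = (1/(2*pi)) · (64*pi**3/3) = 32*pi**2/3.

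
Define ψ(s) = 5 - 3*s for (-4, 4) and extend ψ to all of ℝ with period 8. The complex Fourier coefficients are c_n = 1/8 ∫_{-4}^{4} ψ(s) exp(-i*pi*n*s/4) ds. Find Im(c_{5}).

Since ψ is real-valued, Im(c_{5}) = -1/8 ∫_{-4}^{4} ψ(s) sin(5*pi*s/4) ds = -b_{5}/2.
Integrating by parts (boundary term plus one more integral), an antiderivative of (5 - 3*s) sin(5*pi*s/4) is 12*s*cos(5*pi*s/4)/(5*pi) - 48*sin(5*pi*s/4)/(25*pi**2) - 4*cos(5*pi*s/4)/pi; evaluating from -4 to 4: ∫_{-4}^{4} (5 - 3*s) sin(5*pi*s/4) ds = (-28/(5*pi)) - (68/(5*pi)) = -96/(5*pi).
Hence Im(c_{5}) = (-1/8)·(-96/(5*pi)) = 12/(5*pi).

12/(5*pi)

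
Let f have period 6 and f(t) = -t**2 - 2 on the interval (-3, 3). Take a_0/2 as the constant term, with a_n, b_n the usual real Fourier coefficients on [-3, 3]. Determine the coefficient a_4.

a_4 = 1/3 ∫_{-3}^{3} f(t) cos(4*pi*t/3) dt.
f is even and cos(4*pi*t/3) is even, so the integrand is even and a_4 = 2/3 ∫_0^{3} f(t) cos(4*pi*t/3) dt.
Integrating by parts twice (tabular method), an antiderivative of (-t**2 - 2) cos(4*pi*t/3) is -3*t**2*sin(4*pi*t/3)/(4*pi) - 9*t*cos(4*pi*t/3)/(8*pi**2) - 3*sin(4*pi*t/3)/(2*pi) + 27*sin(4*pi*t/3)/(32*pi**3); evaluating from 0 to 3: ∫_{0}^{3} (-t**2 - 2) cos(4*pi*t/3) dt = (-27/(8*pi**2)) - (0) = -27/(8*pi**2).
Hence a_4 = (2/3)·(-27/(8*pi**2)) = -9/(4*pi**2).

-9/(4*pi**2)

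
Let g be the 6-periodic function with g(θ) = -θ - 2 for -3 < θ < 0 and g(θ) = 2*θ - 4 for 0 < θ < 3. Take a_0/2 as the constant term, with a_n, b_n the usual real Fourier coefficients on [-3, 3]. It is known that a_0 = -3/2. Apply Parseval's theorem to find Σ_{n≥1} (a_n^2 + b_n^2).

Parseval: a_0^2/2 + Σ_{n≥1} (a_n^2+b_n^2) = 1/3 ∫_{-3}^{3} g(θ)^2 dθ = 5.
Subtract a_0^2/2 = 9/8: Σ (a_n^2+b_n^2) = 31/8.

31/8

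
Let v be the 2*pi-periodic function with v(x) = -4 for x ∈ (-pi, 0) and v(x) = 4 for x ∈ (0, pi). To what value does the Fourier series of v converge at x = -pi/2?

-4

v is continuous at x = -pi/2 with value -4, so the series converges to -4 there.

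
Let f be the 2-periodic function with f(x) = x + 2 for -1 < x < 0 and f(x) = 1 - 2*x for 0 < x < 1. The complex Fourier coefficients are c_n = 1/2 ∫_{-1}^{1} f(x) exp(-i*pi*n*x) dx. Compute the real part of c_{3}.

1/(3*pi**2)

Since f is real-valued, Re(c_{3}) = 1/2 ∫_{-1}^{1} f(x) cos(3*pi*x) dx = a_{3}/2.
Split the integral at the breakpoints.
Integrating by parts (boundary term plus one more integral), an antiderivative of (x + 2) cos(3*pi*x) is x*sin(3*pi*x)/(3*pi) + 2*sin(3*pi*x)/(3*pi) + cos(3*pi*x)/(9*pi**2); evaluating from -1 to 0: ∫_{-1}^{0} (x + 2) cos(3*pi*x) dx = (1/(9*pi**2)) - (-1/(9*pi**2)) = 2/(9*pi**2).
Integrating by parts (boundary term plus one more integral), an antiderivative of (1 - 2*x) cos(3*pi*x) is -2*x*sin(3*pi*x)/(3*pi) + sin(3*pi*x)/(3*pi) - 2*cos(3*pi*x)/(9*pi**2); evaluating from 0 to 1: ∫_{0}^{1} (1 - 2*x) cos(3*pi*x) dx = (2/(9*pi**2)) - (-2/(9*pi**2)) = 4/(9*pi**2).
So ∫_{-1}^{1} f(x) cos(3*pi*x) dx = 2/(3*pi**2).
Hence Re(c_{3}) = (1/2)·(2/(3*pi**2)) = 1/(3*pi**2).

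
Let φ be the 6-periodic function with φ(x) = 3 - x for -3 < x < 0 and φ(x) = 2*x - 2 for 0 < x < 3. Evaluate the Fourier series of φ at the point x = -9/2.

x = -9/2 differs from x = 3/2 by -1 full period(s), and the series is 6-periodic.
φ is continuous at x = 3/2 with value 1, so the series converges to 1 there.

1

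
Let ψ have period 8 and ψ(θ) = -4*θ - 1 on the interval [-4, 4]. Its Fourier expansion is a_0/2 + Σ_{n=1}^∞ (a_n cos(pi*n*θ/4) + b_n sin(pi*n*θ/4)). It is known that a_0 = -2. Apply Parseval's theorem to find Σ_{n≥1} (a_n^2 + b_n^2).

512/3

Parseval: a_0^2/2 + Σ_{n≥1} (a_n^2+b_n^2) = 1/4 ∫_{-4}^{4} ψ(θ)^2 dθ = 518/3.
Subtract a_0^2/2 = 2: Σ (a_n^2+b_n^2) = 512/3.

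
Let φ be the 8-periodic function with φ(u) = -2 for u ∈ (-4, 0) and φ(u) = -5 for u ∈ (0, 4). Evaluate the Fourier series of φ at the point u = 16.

u = 16 differs from u = 0 by 2 full period(s), and the series is 8-periodic.
At u = 0 the one-sided limits are φ(0^-) = -2 and φ(0^+) = -5.
By Dirichlet's theorem the series converges to their average, [(-2) + (-5)]/2 = -7/2.

-7/2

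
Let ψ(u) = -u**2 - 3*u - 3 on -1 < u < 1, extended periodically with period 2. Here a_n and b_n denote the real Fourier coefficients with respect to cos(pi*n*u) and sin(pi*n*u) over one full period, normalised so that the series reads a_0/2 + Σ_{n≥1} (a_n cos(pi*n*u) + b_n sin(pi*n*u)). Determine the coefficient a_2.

-1/pi**2

a_2 = ∫_{-1}^{1} ψ(u) cos(2*pi*u) du.
Integrating by parts twice (tabular method), an antiderivative of (-u**2 - 3*u - 3) cos(2*pi*u) is -u**2*sin(2*pi*u)/(2*pi) - 3*u*sin(2*pi*u)/(2*pi) - u*cos(2*pi*u)/(2*pi**2) - 3*sin(2*pi*u)/(2*pi) + sin(2*pi*u)/(4*pi**3) - 3*cos(2*pi*u)/(4*pi**2); evaluating from -1 to 1: ∫_{-1}^{1} (-u**2 - 3*u - 3) cos(2*pi*u) du = (-5/(4*pi**2)) - (-1/(4*pi**2)) = -1/pi**2.
Hence a_2 = -1/pi**2.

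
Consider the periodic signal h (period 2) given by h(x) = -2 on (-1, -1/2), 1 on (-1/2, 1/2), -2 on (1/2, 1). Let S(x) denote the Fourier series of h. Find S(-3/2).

x = -3/2 differs from x = 1/2 by -1 full period(s), and the series is 2-periodic.
At x = 1/2 the one-sided limits are h(1/2^-) = 1 and h(1/2^+) = -2.
By Dirichlet's theorem the series converges to their average, [(1) + (-2)]/2 = -1/2.

-1/2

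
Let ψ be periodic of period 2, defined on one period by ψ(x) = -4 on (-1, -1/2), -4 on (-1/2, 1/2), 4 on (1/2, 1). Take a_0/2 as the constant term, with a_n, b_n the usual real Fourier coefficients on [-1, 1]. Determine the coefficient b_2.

b_2 = ∫_{-1}^{1} ψ(x) sin(2*pi*x) dx.
Split the integral at the breakpoints.
Directly, an antiderivative of (-4) sin(2*pi*x) is 2*cos(2*pi*x)/pi; evaluating from -1 to -1/2: ∫_{-1}^{-1/2} (-4) sin(2*pi*x) dx = (-2/pi) - (2/pi) = -4/pi.
Directly, an antiderivative of (-4) sin(2*pi*x) is 2*cos(2*pi*x)/pi; evaluating from -1/2 to 1/2: ∫_{-1/2}^{1/2} (-4) sin(2*pi*x) dx = (-2/pi) - (-2/pi) = 0.
Directly, an antiderivative of (4) sin(2*pi*x) is -2*cos(2*pi*x)/pi; evaluating from 1/2 to 1: ∫_{1/2}^{1} (4) sin(2*pi*x) dx = (-2/pi) - (2/pi) = -4/pi.
Summing the pieces gives b_2 = -8/pi.

-8/pi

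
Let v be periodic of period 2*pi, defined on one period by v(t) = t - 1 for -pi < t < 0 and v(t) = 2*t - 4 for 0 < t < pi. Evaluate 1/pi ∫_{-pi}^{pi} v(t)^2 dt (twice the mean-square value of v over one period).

-7*pi + 5*pi**2/3 + 17

1/pi ∫_{-pi}^{pi} v(t)^2 dt = 1/pi · (pi*(-21*pi + 5*pi**2 + 51)/3) = -7*pi + 5*pi**2/3 + 17.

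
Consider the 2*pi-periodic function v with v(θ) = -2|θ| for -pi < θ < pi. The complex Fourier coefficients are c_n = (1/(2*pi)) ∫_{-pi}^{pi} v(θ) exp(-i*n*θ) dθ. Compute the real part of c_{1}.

Since v is real-valued, Re(c_{1}) = (1/(2*pi)) ∫_{-pi}^{pi} v(θ) cos(θ) dθ = a_{1}/2.
v is even and cos(θ) is even, so the integrand is even: ∫_{-pi}^{pi} v(θ) cos(θ) dθ = 2∫_0^{pi} v(θ) cos(θ) dθ.
Integrating by parts (boundary term plus one more integral), an antiderivative of (-2*θ) cos(θ) is -2*θ*sin(θ) - 2*cos(θ); evaluating from 0 to pi: ∫_{0}^{pi} (-2*θ) cos(θ) dθ = (2) - (-2) = 4.
So ∫_{-pi}^{pi} v(θ) cos(θ) dθ = 8.
Hence Re(c_{1}) = (1/(2*pi))·(8) = 4/pi.

4/pi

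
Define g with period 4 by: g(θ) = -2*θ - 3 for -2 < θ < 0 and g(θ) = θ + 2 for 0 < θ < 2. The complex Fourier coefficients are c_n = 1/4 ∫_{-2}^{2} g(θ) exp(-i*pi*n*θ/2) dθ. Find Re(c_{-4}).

0

Since g is real-valued, Re(c_{-4}) = 1/4 ∫_{-2}^{2} g(θ) cos(-2*pi*θ) dθ = a_{4}/2.
Split the integral at the breakpoints.
Integrating by parts (boundary term plus one more integral), an antiderivative of (-2*θ - 3) cos(-2*pi*θ) is -θ*sin(2*pi*θ)/pi - 3*sin(2*pi*θ)/(2*pi) - cos(2*pi*θ)/(2*pi**2); evaluating from -2 to 0: ∫_{-2}^{0} (-2*θ - 3) cos(-2*pi*θ) dθ = (-1/(2*pi**2)) - (-1/(2*pi**2)) = 0.
Integrating by parts (boundary term plus one more integral), an antiderivative of (θ + 2) cos(-2*pi*θ) is θ*sin(2*pi*θ)/(2*pi) + sin(2*pi*θ)/pi + cos(2*pi*θ)/(4*pi**2); evaluating from 0 to 2: ∫_{0}^{2} (θ + 2) cos(-2*pi*θ) dθ = (1/(4*pi**2)) - (1/(4*pi**2)) = 0.
So ∫_{-2}^{2} g(θ) cos(-2*pi*θ) dθ = 0.
Hence Re(c_{-4}) = (1/4)·(0) = 0.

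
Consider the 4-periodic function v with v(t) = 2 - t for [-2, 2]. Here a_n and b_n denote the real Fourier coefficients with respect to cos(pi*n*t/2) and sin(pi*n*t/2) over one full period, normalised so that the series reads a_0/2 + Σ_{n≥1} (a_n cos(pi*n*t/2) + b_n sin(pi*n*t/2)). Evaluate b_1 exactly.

-4/pi

b_1 = 1/2 ∫_{-2}^{2} v(t) sin(pi*t/2) dt.
Integrating by parts (boundary term plus one more integral), an antiderivative of (2 - t) sin(pi*t/2) is 2*t*cos(pi*t/2)/pi - 4*sin(pi*t/2)/pi**2 - 4*cos(pi*t/2)/pi; evaluating from -2 to 2: ∫_{-2}^{2} (2 - t) sin(pi*t/2) dt = (0) - (8/pi) = -8/pi.
Hence b_1 = (1/2)·(-8/pi) = -4/pi.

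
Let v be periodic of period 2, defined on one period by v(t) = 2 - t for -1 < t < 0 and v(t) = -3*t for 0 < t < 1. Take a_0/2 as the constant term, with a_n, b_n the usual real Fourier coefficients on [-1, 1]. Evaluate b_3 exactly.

-8/(3*pi)

b_3 = ∫_{-1}^{1} v(t) sin(3*pi*t) dt.
Split the integral at the breakpoints.
Integrating by parts (boundary term plus one more integral), an antiderivative of (2 - t) sin(3*pi*t) is t*cos(3*pi*t)/(3*pi) - sin(3*pi*t)/(9*pi**2) - 2*cos(3*pi*t)/(3*pi); evaluating from -1 to 0: ∫_{-1}^{0} (2 - t) sin(3*pi*t) dt = (-2/(3*pi)) - (1/pi) = -5/(3*pi).
Integrating by parts (boundary term plus one more integral), an antiderivative of (-3*t) sin(3*pi*t) is t*cos(3*pi*t)/pi - sin(3*pi*t)/(3*pi**2); evaluating from 0 to 1: ∫_{0}^{1} (-3*t) sin(3*pi*t) dt = (-1/pi) - (0) = -1/pi.
Summing the pieces gives b_3 = -8/(3*pi).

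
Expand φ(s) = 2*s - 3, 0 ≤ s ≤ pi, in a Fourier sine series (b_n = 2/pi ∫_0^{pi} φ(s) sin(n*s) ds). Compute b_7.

b_7 = 2/pi ∫_0^{pi} (2*s - 3) sin(7*s) ds.
Integrating by parts (boundary term plus one more integral), an antiderivative of (2*s - 3) sin(7*s) is -2*s*cos(7*s)/7 + 2*sin(7*s)/49 + 3*cos(7*s)/7; evaluating from 0 to pi: ∫_{0}^{pi} (2*s - 3) sin(7*s) ds = (-3/7 + 2*pi/7) - (3/7) = -6/7 + 2*pi/7.
Hence b_7 = (2/pi)·(-6/7 + 2*pi/7) = 4*(-3 + pi)/(7*pi).

4*(-3 + pi)/(7*pi)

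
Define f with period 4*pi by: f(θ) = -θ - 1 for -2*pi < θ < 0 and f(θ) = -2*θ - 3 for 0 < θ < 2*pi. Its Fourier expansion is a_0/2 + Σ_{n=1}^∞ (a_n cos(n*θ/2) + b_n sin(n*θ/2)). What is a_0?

-4 - pi

a_0 = (1/(2*pi)) ∫_{-2*pi}^{2*pi} f(θ) dθ = (1/(2*pi)) · (-2*pi*(pi + 4)) = -4 - pi.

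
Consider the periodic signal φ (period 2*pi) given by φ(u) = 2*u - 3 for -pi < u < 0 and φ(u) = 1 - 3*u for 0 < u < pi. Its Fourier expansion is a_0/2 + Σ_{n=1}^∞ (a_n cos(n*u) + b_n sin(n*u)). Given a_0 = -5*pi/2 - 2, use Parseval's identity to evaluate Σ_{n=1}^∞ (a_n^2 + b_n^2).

-2*pi + 8 + 29*pi**2/24

Parseval: a_0^2/2 + Σ_{n≥1} (a_n^2+b_n^2) = 1/pi ∫_{-pi}^{pi} φ(u)^2 du = 3*pi + 10 + 13*pi**2/3.
Subtract a_0^2/2 = (4 + 5*pi)**2/8: Σ (a_n^2+b_n^2) = -2*pi + 8 + 29*pi**2/24.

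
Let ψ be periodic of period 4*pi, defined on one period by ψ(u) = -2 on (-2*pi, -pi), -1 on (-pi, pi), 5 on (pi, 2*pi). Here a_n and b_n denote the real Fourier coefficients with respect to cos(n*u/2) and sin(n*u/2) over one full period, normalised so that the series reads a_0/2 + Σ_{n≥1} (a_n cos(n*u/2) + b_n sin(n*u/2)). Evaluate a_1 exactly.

-5/pi

a_1 = (1/(2*pi)) ∫_{-2*pi}^{2*pi} ψ(u) cos(u/2) du.
Split the integral at the breakpoints.
Directly, an antiderivative of (-2) cos(u/2) is -4*sin(u/2); evaluating from -2*pi to -pi: ∫_{-2*pi}^{-pi} (-2) cos(u/2) du = (4) - (0) = 4.
Directly, an antiderivative of (-1) cos(u/2) is -2*sin(u/2); evaluating from -pi to pi: ∫_{-pi}^{pi} (-1) cos(u/2) du = (-2) - (2) = -4.
Directly, an antiderivative of (5) cos(u/2) is 10*sin(u/2); evaluating from pi to 2*pi: ∫_{pi}^{2*pi} (5) cos(u/2) du = (0) - (10) = -10.
Summing the pieces and multiplying by (1/(2*pi)) gives a_1 = -5/pi.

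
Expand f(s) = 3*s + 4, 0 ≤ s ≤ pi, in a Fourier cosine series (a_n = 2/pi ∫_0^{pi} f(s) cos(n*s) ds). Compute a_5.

-12/(25*pi)

a_5 = 2/pi ∫_0^{pi} (3*s + 4) cos(5*s) ds.
Integrating by parts (boundary term plus one more integral), an antiderivative of (3*s + 4) cos(5*s) is 3*s*sin(5*s)/5 + 4*sin(5*s)/5 + 3*cos(5*s)/25; evaluating from 0 to pi: ∫_{0}^{pi} (3*s + 4) cos(5*s) ds = (-3/25) - (3/25) = -6/25.
Hence a_5 = (2/pi)·(-6/25) = -12/(25*pi).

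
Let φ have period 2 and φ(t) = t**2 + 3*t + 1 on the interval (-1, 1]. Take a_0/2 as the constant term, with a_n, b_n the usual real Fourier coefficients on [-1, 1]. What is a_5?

a_5 = ∫_{-1}^{1} φ(t) cos(5*pi*t) dt.
Integrating by parts twice (tabular method), an antiderivative of (t**2 + 3*t + 1) cos(5*pi*t) is t**2*sin(5*pi*t)/(5*pi) + 3*t*sin(5*pi*t)/(5*pi) + 2*t*cos(5*pi*t)/(25*pi**2) - 2*sin(5*pi*t)/(125*pi**3) + sin(5*pi*t)/(5*pi) + 3*cos(5*pi*t)/(25*pi**2); evaluating from -1 to 1: ∫_{-1}^{1} (t**2 + 3*t + 1) cos(5*pi*t) dt = (-1/(5*pi**2)) - (-1/(25*pi**2)) = -4/(25*pi**2).
Hence a_5 = -4/(25*pi**2).

-4/(25*pi**2)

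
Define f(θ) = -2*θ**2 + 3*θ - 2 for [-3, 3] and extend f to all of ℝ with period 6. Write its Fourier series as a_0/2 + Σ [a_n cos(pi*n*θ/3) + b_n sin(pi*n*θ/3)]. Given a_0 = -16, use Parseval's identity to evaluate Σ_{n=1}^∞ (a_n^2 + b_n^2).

Parseval: a_0^2/2 + Σ_{n≥1} (a_n^2+b_n^2) = 1/3 ∫_{-3}^{3} f(θ)^2 dθ = 1198/5.
Subtract a_0^2/2 = 128: Σ (a_n^2+b_n^2) = 558/5.

558/5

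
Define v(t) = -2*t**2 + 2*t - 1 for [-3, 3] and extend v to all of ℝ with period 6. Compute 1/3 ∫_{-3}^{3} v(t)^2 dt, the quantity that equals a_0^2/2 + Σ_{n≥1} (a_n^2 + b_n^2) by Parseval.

1/3 ∫_{-3}^{3} v(t)^2 dt = 1/3 · (2694/5) = 898/5.

898/5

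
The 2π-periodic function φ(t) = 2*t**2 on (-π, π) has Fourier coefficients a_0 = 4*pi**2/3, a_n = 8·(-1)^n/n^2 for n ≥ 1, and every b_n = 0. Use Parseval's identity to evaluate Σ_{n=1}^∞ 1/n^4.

pi**4/90

Parseval: a_0^2/2 + Σ a_n^2 = (1/π) ∫_{-π}^{π} φ(t)^2 dt = 8*pi**4/5.
Subtract a_0^2/2 = 8*pi**4/9: Σ a_n^2 = 32*pi**4/45.
Since a_n^2 = 64/n^4, Σ 1/n^4 = pi**4/90.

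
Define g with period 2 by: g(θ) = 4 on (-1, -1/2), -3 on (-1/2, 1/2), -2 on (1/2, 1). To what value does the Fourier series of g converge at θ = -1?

1

θ = -1 differs from θ = 1 by -1 full period(s), and the series is 2-periodic.
At θ = 1 the one-sided limits are g(1^-) = -2 and g(1^+) = 4.
By Dirichlet's theorem the series converges to their average, [(-2) + (4)]/2 = 1.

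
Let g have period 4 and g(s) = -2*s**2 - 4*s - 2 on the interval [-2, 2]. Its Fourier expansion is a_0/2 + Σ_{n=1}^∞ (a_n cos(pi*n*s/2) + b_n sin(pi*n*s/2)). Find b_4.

b_4 = 1/2 ∫_{-2}^{2} g(s) sin(2*pi*s) ds.
Integrating by parts twice (tabular method), an antiderivative of (-2*s**2 - 4*s - 2) sin(2*pi*s) is s**2*cos(2*pi*s)/pi - s*sin(2*pi*s)/pi**2 + 2*s*cos(2*pi*s)/pi - sin(2*pi*s)/pi**2 - cos(2*pi*s)/(2*pi**3) + cos(2*pi*s)/pi; evaluating from -2 to 2: ∫_{-2}^{2} (-2*s**2 - 4*s - 2) sin(2*pi*s) ds = (-1/(2*pi**3) + 9/pi) - ((-1/2 + pi**2)/pi**3) = 8/pi.
Hence b_4 = (1/2)·(8/pi) = 4/pi.

4/pi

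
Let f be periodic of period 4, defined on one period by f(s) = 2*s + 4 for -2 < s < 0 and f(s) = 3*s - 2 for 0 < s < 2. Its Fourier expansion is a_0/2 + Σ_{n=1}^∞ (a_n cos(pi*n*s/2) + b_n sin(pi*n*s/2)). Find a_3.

-4/(9*pi**2)

a_3 = 1/2 ∫_{-2}^{2} f(s) cos(3*pi*s/2) ds.
Split the integral at the breakpoints.
Integrating by parts (boundary term plus one more integral), an antiderivative of (2*s + 4) cos(3*pi*s/2) is 4*s*sin(3*pi*s/2)/(3*pi) + 8*sin(3*pi*s/2)/(3*pi) + 8*cos(3*pi*s/2)/(9*pi**2); evaluating from -2 to 0: ∫_{-2}^{0} (2*s + 4) cos(3*pi*s/2) ds = (8/(9*pi**2)) - (-8/(9*pi**2)) = 16/(9*pi**2).
Integrating by parts (boundary term plus one more integral), an antiderivative of (3*s - 2) cos(3*pi*s/2) is 2*s*sin(3*pi*s/2)/pi - 4*sin(3*pi*s/2)/(3*pi) + 4*cos(3*pi*s/2)/(3*pi**2); evaluating from 0 to 2: ∫_{0}^{2} (3*s - 2) cos(3*pi*s/2) ds = (-4/(3*pi**2)) - (4/(3*pi**2)) = -8/(3*pi**2).
Summing the pieces and multiplying by (1/2) gives a_3 = -4/(9*pi**2).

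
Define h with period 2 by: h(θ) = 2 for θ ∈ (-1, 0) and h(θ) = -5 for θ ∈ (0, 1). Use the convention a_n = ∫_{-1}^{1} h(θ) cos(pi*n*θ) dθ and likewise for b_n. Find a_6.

0

a_6 = ∫_{-1}^{1} h(θ) cos(6*pi*θ) dθ.
Split the integral at the breakpoints.
Directly, an antiderivative of (2) cos(6*pi*θ) is sin(6*pi*θ)/(3*pi); evaluating from -1 to 0: ∫_{-1}^{0} (2) cos(6*pi*θ) dθ = (0) - (0) = 0.
Directly, an antiderivative of (-5) cos(6*pi*θ) is -5*sin(6*pi*θ)/(6*pi); evaluating from 0 to 1: ∫_{0}^{1} (-5) cos(6*pi*θ) dθ = (0) - (0) = 0.
Summing the pieces gives a_6 = 0.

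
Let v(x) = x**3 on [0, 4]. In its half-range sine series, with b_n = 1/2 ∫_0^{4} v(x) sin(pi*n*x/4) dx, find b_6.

b_6 = 1/2 ∫_0^{4} (x**3) sin(3*pi*x/2) dx.
Integrating by parts three times (tabular method), an antiderivative of (x**3) sin(3*pi*x/2) is -2*x**3*cos(3*pi*x/2)/(3*pi) + 4*x**2*sin(3*pi*x/2)/(3*pi**2) + 16*x*cos(3*pi*x/2)/(9*pi**3) - 32*sin(3*pi*x/2)/(27*pi**4); evaluating from 0 to 4: ∫_{0}^{4} (x**3) sin(3*pi*x/2) dx = (64*(1 - 6*pi**2)/(9*pi**3)) - (0) = 64*(1 - 6*pi**2)/(9*pi**3).
Hence b_6 = (1/2)·(64*(1 - 6*pi**2)/(9*pi**3)) = 32*(1 - 6*pi**2)/(9*pi**3).

32*(1 - 6*pi**2)/(9*pi**3)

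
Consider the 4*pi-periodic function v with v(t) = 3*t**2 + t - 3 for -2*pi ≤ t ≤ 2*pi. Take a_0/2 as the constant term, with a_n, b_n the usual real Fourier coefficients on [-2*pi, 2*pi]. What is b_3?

b_3 = (1/(2*pi)) ∫_{-2*pi}^{2*pi} v(t) sin(3*t/2) dt.
Integrating by parts twice (tabular method), an antiderivative of (3*t**2 + t - 3) sin(3*t/2) is -2*t**2*cos(3*t/2) + 8*t*sin(3*t/2)/3 - 2*t*cos(3*t/2)/3 + 4*sin(3*t/2)/9 + 34*cos(3*t/2)/9; evaluating from -2*pi to 2*pi: ∫_{-2*pi}^{2*pi} (3*t**2 + t - 3) sin(3*t/2) dt = (-34/9 + 4*pi/3 + 8*pi**2) - (-4*pi/3 - 34/9 + 8*pi**2) = 8*pi/3.
Hence b_3 = (1/(2*pi))·(8*pi/3) = 4/3.

4/3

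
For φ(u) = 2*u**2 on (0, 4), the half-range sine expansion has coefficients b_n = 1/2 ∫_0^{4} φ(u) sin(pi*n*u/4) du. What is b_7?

64*(-4 + 49*pi**2)/(343*pi**3)

b_7 = 1/2 ∫_0^{4} (2*u**2) sin(7*pi*u/4) du.
Integrating by parts twice (tabular method), an antiderivative of (2*u**2) sin(7*pi*u/4) is -8*u**2*cos(7*pi*u/4)/(7*pi) + 64*u*sin(7*pi*u/4)/(49*pi**2) + 256*cos(7*pi*u/4)/(343*pi**3); evaluating from 0 to 4: ∫_{0}^{4} (2*u**2) sin(7*pi*u/4) du = (128*(-2 + 49*pi**2)/(343*pi**3)) - (256/(343*pi**3)) = 128*(-4 + 49*pi**2)/(343*pi**3).
Hence b_7 = (1/2)·(128*(-4 + 49*pi**2)/(343*pi**3)) = 64*(-4 + 49*pi**2)/(343*pi**3).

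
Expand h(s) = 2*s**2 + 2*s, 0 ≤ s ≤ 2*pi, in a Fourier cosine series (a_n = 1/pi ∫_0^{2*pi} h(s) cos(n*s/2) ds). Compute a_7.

16*(-2*pi - 1)/(49*pi)

a_7 = 1/pi ∫_0^{2*pi} (2*s**2 + 2*s) cos(7*s/2) ds.
Integrating by parts twice (tabular method), an antiderivative of (2*s**2 + 2*s) cos(7*s/2) is 4*s**2*sin(7*s/2)/7 + 4*s*sin(7*s/2)/7 + 16*s*cos(7*s/2)/49 - 32*sin(7*s/2)/343 + 8*cos(7*s/2)/49; evaluating from 0 to 2*pi: ∫_{0}^{2*pi} (2*s**2 + 2*s) cos(7*s/2) ds = (-32*pi/49 - 8/49) - (8/49) = -32*pi/49 - 16/49.
Hence a_7 = (1/pi)·(-32*pi/49 - 16/49) = 16*(-2*pi - 1)/(49*pi).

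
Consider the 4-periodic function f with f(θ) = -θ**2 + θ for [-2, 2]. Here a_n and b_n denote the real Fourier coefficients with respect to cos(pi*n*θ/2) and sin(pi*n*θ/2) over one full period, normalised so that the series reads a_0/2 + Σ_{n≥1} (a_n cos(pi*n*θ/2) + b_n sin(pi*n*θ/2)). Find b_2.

b_2 = 1/2 ∫_{-2}^{2} f(θ) sin(pi*θ) dθ.
Integrating by parts twice (tabular method), an antiderivative of (-θ**2 + θ) sin(pi*θ) is θ**2*cos(pi*θ)/pi - 2*θ*sin(pi*θ)/pi**2 - θ*cos(pi*θ)/pi + sin(pi*θ)/pi**2 - 2*cos(pi*θ)/pi**3; evaluating from -2 to 2: ∫_{-2}^{2} (-θ**2 + θ) sin(pi*θ) dθ = (-2/pi**3 + 2/pi) - (-2/pi**3 + 6/pi) = -4/pi.
Hence b_2 = (1/2)·(-4/pi) = -2/pi.

-2/pi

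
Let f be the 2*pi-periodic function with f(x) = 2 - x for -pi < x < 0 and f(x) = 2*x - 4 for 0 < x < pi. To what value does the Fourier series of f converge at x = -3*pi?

x = -3*pi differs from x = -pi by -1 full period(s), and the series is 2*pi-periodic.
At x = -pi the one-sided limits are f(-pi^-) = -4 + 2*pi and f(-pi^+) = 2 + pi.
By Dirichlet's theorem the series converges to their average, [(-4 + 2*pi) + (2 + pi)]/2 = -1 + 3*pi/2.

-1 + 3*pi/2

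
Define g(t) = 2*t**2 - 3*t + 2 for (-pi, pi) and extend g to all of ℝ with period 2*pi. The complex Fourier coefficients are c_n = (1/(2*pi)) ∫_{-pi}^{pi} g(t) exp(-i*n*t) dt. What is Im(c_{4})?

Since g is real-valued, Im(c_{4}) = -(1/(2*pi)) ∫_{-pi}^{pi} g(t) sin(4*t) dt = -b_{4}/2.
Integrating by parts twice (tabular method), an antiderivative of (2*t**2 - 3*t + 2) sin(4*t) is -t**2*cos(4*t)/2 + t*sin(4*t)/4 + 3*t*cos(4*t)/4 - 3*sin(4*t)/16 - 7*cos(4*t)/16; evaluating from -pi to pi: ∫_{-pi}^{pi} (2*t**2 - 3*t + 2) sin(4*t) dt = (-pi**2/2 - 7/16 + 3*pi/4) - (-pi**2/2 - 3*pi/4 - 7/16) = 3*pi/2.
Hence Im(c_{4}) = (-1/(2*pi))·(3*pi/2) = -3/4.

-3/4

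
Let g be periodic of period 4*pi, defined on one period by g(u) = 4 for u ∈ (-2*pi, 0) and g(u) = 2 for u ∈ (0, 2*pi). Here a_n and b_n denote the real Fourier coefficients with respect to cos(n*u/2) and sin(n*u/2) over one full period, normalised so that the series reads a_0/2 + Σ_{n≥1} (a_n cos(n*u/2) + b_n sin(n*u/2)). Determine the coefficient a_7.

a_7 = (1/(2*pi)) ∫_{-2*pi}^{2*pi} g(u) cos(7*u/2) du.
Split the integral at the breakpoints.
Directly, an antiderivative of (4) cos(7*u/2) is 8*sin(7*u/2)/7; evaluating from -2*pi to 0: ∫_{-2*pi}^{0} (4) cos(7*u/2) du = (0) - (0) = 0.
Directly, an antiderivative of (2) cos(7*u/2) is 4*sin(7*u/2)/7; evaluating from 0 to 2*pi: ∫_{0}^{2*pi} (2) cos(7*u/2) du = (0) - (0) = 0.
Summing the pieces and multiplying by (1/(2*pi)) gives a_7 = 0.

0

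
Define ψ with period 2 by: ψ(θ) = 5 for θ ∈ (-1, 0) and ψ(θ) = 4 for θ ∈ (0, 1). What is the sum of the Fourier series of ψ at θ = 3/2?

θ = 3/2 differs from θ = -1/2 by 1 full period(s), and the series is 2-periodic.
ψ is continuous at θ = -1/2 with value 5, so the series converges to 5 there.

5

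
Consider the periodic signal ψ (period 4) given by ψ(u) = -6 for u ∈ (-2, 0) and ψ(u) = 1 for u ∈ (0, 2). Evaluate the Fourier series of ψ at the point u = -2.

u = -2 differs from u = 2 by -1 full period(s), and the series is 4-periodic.
At u = 2 the one-sided limits are ψ(2^-) = 1 and ψ(2^+) = -6.
By Dirichlet's theorem the series converges to their average, [(1) + (-6)]/2 = -5/2.

-5/2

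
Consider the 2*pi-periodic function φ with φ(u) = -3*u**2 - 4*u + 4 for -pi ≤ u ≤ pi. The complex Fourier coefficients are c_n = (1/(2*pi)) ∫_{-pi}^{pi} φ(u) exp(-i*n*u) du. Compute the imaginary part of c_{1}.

4

Since φ is real-valued, Im(c_{1}) = -(1/(2*pi)) ∫_{-pi}^{pi} φ(u) sin(u) du = -b_{1}/2.
Integrating by parts twice (tabular method), an antiderivative of (-3*u**2 - 4*u + 4) sin(u) is 3*u**2*cos(u) - 6*u*sin(u) + 4*u*cos(u) - 4*sin(u) - 10*cos(u); evaluating from -pi to pi: ∫_{-pi}^{pi} (-3*u**2 - 4*u + 4) sin(u) du = (-3*pi**2 - 4*pi + 10) - (-3*pi**2 + 10 + 4*pi) = -8*pi.
Hence Im(c_{1}) = (-1/(2*pi))·(-8*pi) = 4.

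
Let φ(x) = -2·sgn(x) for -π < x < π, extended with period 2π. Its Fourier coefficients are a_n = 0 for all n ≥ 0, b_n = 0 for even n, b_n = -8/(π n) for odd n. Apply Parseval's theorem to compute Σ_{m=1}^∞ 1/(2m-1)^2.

Parseval: Σ b_n^2 = (1/π) ∫_{-π}^{π} φ(x)^2 dx = 8.
Only odd n contribute, with b_n^2 = 64/(π^2 n^2), so Σ_{m≥1} 1/(2m-1)^2 = π^2·(8)/64 = pi**2/8.

pi**2/8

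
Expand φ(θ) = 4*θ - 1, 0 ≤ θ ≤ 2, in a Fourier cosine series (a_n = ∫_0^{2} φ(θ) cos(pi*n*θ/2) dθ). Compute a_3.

-32/(9*pi**2)

a_3 = ∫_0^{2} (4*θ - 1) cos(3*pi*θ/2) dθ.
Integrating by parts (boundary term plus one more integral), an antiderivative of (4*θ - 1) cos(3*pi*θ/2) is 8*θ*sin(3*pi*θ/2)/(3*pi) - 2*sin(3*pi*θ/2)/(3*pi) + 16*cos(3*pi*θ/2)/(9*pi**2); evaluating from 0 to 2: ∫_{0}^{2} (4*θ - 1) cos(3*pi*θ/2) dθ = (-16/(9*pi**2)) - (16/(9*pi**2)) = -32/(9*pi**2).
Hence a_3 = -32/(9*pi**2).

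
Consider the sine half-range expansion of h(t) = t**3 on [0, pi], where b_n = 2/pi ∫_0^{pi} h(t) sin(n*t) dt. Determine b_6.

b_6 = 2/pi ∫_0^{pi} (t**3) sin(6*t) dt.
Integrating by parts three times (tabular method), an antiderivative of (t**3) sin(6*t) is -t**3*cos(6*t)/6 + t**2*sin(6*t)/12 + t*cos(6*t)/36 - sin(6*t)/216; evaluating from 0 to pi: ∫_{0}^{pi} (t**3) sin(6*t) dt = (-pi**3/6 + pi/36) - (0) = -pi**3/6 + pi/36.
Hence b_6 = (2/pi)·(-pi**3/6 + pi/36) = 1/18 - pi**2/3.

1/18 - pi**2/3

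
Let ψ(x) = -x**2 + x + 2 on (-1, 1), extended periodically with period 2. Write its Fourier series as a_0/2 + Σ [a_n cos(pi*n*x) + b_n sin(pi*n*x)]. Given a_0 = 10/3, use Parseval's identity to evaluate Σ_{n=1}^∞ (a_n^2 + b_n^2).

Parseval: a_0^2/2 + Σ_{n≥1} (a_n^2+b_n^2) = ∫_{-1}^{1} ψ(x)^2 dx = 32/5.
Subtract a_0^2/2 = 50/9: Σ (a_n^2+b_n^2) = 38/45.

38/45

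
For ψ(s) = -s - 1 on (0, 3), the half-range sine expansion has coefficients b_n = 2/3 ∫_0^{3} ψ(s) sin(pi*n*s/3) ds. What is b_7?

b_7 = 2/3 ∫_0^{3} (-s - 1) sin(7*pi*s/3) ds.
Integrating by parts (boundary term plus one more integral), an antiderivative of (-s - 1) sin(7*pi*s/3) is 3*s*cos(7*pi*s/3)/(7*pi) - 9*sin(7*pi*s/3)/(49*pi**2) + 3*cos(7*pi*s/3)/(7*pi); evaluating from 0 to 3: ∫_{0}^{3} (-s - 1) sin(7*pi*s/3) ds = (-12/(7*pi)) - (3/(7*pi)) = -15/(7*pi).
Hence b_7 = (2/3)·(-15/(7*pi)) = -10/(7*pi).

-10/(7*pi)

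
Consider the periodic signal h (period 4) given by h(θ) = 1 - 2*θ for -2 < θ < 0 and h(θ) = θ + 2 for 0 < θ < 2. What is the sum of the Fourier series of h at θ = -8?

θ = -8 differs from θ = 0 by -2 full period(s), and the series is 4-periodic.
At θ = 0 the one-sided limits are h(0^-) = 1 and h(0^+) = 2.
By Dirichlet's theorem the series converges to their average, [(1) + (2)]/2 = 3/2.

3/2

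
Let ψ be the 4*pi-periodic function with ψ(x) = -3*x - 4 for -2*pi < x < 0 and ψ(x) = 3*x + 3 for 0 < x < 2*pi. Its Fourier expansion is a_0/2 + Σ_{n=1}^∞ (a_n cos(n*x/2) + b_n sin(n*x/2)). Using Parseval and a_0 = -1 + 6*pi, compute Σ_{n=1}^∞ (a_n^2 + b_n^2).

Parseval: a_0^2/2 + Σ_{n≥1} (a_n^2+b_n^2) = (1/(2*pi)) ∫_{-2*pi}^{2*pi} ψ(x)^2 dx = -6*pi + 25 + 24*pi**2.
Subtract a_0^2/2 = (1 - 6*pi)**2/2: Σ (a_n^2+b_n^2) = 49/2 + 6*pi**2.

49/2 + 6*pi**2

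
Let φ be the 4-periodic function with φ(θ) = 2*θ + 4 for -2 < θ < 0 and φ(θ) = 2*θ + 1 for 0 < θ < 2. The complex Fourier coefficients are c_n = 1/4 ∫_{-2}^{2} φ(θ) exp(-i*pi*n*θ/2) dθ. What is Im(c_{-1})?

1/pi

Since φ is real-valued, Im(c_{-1}) = -1/4 ∫_{-2}^{2} φ(θ) sin(-pi*θ/2) dθ = b_{1}/2.
Split the integral at the breakpoints.
Integrating by parts (boundary term plus one more integral), an antiderivative of (2*θ + 4) sin(-pi*θ/2) is 4*θ*cos(pi*θ/2)/pi - 8*sin(pi*θ/2)/pi**2 + 8*cos(pi*θ/2)/pi; evaluating from -2 to 0: ∫_{-2}^{0} (2*θ + 4) sin(-pi*θ/2) dθ = (8/pi) - (0) = 8/pi.
Integrating by parts (boundary term plus one more integral), an antiderivative of (2*θ + 1) sin(-pi*θ/2) is 4*θ*cos(pi*θ/2)/pi - 8*sin(pi*θ/2)/pi**2 + 2*cos(pi*θ/2)/pi; evaluating from 0 to 2: ∫_{0}^{2} (2*θ + 1) sin(-pi*θ/2) dθ = (-10/pi) - (2/pi) = -12/pi.
So ∫_{-2}^{2} φ(θ) sin(-pi*θ/2) dθ = -4/pi.
Hence Im(c_{-1}) = (-1/4)·(-4/pi) = 1/pi.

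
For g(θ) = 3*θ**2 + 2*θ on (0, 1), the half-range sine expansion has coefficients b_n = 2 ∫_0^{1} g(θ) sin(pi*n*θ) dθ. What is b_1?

b_1 = 2 ∫_0^{1} (3*θ**2 + 2*θ) sin(pi*θ) dθ.
Integrating by parts twice (tabular method), an antiderivative of (3*θ**2 + 2*θ) sin(pi*θ) is -3*θ**2*cos(pi*θ)/pi + 6*θ*sin(pi*θ)/pi**2 - 2*θ*cos(pi*θ)/pi + 2*sin(pi*θ)/pi**2 + 6*cos(pi*θ)/pi**3; evaluating from 0 to 1: ∫_{0}^{1} (3*θ**2 + 2*θ) sin(pi*θ) dθ = (-6/pi**3 + 5/pi) - (6/pi**3) = -12/pi**3 + 5/pi.
Hence b_1 = 2·(-12/pi**3 + 5/pi) = -24/pi**3 + 10/pi.

-24/pi**3 + 10/pi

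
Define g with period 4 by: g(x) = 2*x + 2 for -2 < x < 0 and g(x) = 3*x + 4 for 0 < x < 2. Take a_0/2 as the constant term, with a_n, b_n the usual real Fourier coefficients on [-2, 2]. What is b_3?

b_3 = 1/2 ∫_{-2}^{2} g(x) sin(3*pi*x/2) dx.
Split the integral at the breakpoints.
Integrating by parts (boundary term plus one more integral), an antiderivative of (2*x + 2) sin(3*pi*x/2) is -4*x*cos(3*pi*x/2)/(3*pi) + 8*sin(3*pi*x/2)/(9*pi**2) - 4*cos(3*pi*x/2)/(3*pi); evaluating from -2 to 0: ∫_{-2}^{0} (2*x + 2) sin(3*pi*x/2) dx = (-4/(3*pi)) - (-4/(3*pi)) = 0.
Integrating by parts (boundary term plus one more integral), an antiderivative of (3*x + 4) sin(3*pi*x/2) is -2*x*cos(3*pi*x/2)/pi + 4*sin(3*pi*x/2)/(3*pi**2) - 8*cos(3*pi*x/2)/(3*pi); evaluating from 0 to 2: ∫_{0}^{2} (3*x + 4) sin(3*pi*x/2) dx = (20/(3*pi)) - (-8/(3*pi)) = 28/(3*pi).
Summing the pieces and multiplying by (1/2) gives b_3 = 14/(3*pi).

14/(3*pi)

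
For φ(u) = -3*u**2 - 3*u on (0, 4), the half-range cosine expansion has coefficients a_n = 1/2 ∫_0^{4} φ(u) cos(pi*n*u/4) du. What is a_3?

a_3 = 1/2 ∫_0^{4} (-3*u**2 - 3*u) cos(3*pi*u/4) du.
Integrating by parts twice (tabular method), an antiderivative of (-3*u**2 - 3*u) cos(3*pi*u/4) is -4*u**2*sin(3*pi*u/4)/pi - 4*u*sin(3*pi*u/4)/pi - 32*u*cos(3*pi*u/4)/(3*pi**2) + 128*sin(3*pi*u/4)/(9*pi**3) - 16*cos(3*pi*u/4)/(3*pi**2); evaluating from 0 to 4: ∫_{0}^{4} (-3*u**2 - 3*u) cos(3*pi*u/4) du = (48/pi**2) - (-16/(3*pi**2)) = 160/(3*pi**2).
Hence a_3 = (1/2)·(160/(3*pi**2)) = 80/(3*pi**2).

80/(3*pi**2)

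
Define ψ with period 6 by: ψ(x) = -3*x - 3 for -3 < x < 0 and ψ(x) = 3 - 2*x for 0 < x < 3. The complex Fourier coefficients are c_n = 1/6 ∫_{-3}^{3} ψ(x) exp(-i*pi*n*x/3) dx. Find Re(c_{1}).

-3/pi**2

Since ψ is real-valued, Re(c_{1}) = 1/6 ∫_{-3}^{3} ψ(x) cos(pi*x/3) dx = a_{1}/2.
Split the integral at the breakpoints.
Integrating by parts (boundary term plus one more integral), an antiderivative of (-3*x - 3) cos(pi*x/3) is -9*x*sin(pi*x/3)/pi - 9*sin(pi*x/3)/pi - 27*cos(pi*x/3)/pi**2; evaluating from -3 to 0: ∫_{-3}^{0} (-3*x - 3) cos(pi*x/3) dx = (-27/pi**2) - (27/pi**2) = -54/pi**2.
Integrating by parts (boundary term plus one more integral), an antiderivative of (3 - 2*x) cos(pi*x/3) is -6*x*sin(pi*x/3)/pi + 9*sin(pi*x/3)/pi - 18*cos(pi*x/3)/pi**2; evaluating from 0 to 3: ∫_{0}^{3} (3 - 2*x) cos(pi*x/3) dx = (18/pi**2) - (-18/pi**2) = 36/pi**2.
So ∫_{-3}^{3} ψ(x) cos(pi*x/3) dx = -18/pi**2.
Hence Re(c_{1}) = (1/6)·(-18/pi**2) = -3/pi**2.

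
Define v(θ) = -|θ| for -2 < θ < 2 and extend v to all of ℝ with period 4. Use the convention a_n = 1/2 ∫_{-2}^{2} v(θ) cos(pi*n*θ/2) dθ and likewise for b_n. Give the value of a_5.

8/(25*pi**2)

a_5 = 1/2 ∫_{-2}^{2} v(θ) cos(5*pi*θ/2) dθ.
v is even and cos(5*pi*θ/2) is even, so the integrand is even and a_5 = ∫_0^{2} v(θ) cos(5*pi*θ/2) dθ.
Integrating by parts (boundary term plus one more integral), an antiderivative of (-θ) cos(5*pi*θ/2) is -2*θ*sin(5*pi*θ/2)/(5*pi) - 4*cos(5*pi*θ/2)/(25*pi**2); evaluating from 0 to 2: ∫_{0}^{2} (-θ) cos(5*pi*θ/2) dθ = (4/(25*pi**2)) - (-4/(25*pi**2)) = 8/(25*pi**2).
Hence a_5 = 8/(25*pi**2).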